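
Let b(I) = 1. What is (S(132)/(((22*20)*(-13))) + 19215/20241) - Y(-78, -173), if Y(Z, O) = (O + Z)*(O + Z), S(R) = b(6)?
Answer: -62342330333/989560 ≈ -63000.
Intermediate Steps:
S(R) = 1
Y(Z, O) = (O + Z)²
(S(132)/(((22*20)*(-13))) + 19215/20241) - Y(-78, -173) = (1/((22*20)*(-13)) + 19215/20241) - (-173 - 78)² = (1/(440*(-13)) + 19215*(1/20241)) - 1*(-251)² = (1/(-5720) + 2135/2249) - 1*63001 = (1*(-1/5720) + 2135/2249) - 63001 = (-1/5720 + 2135/2249) - 63001 = 939227/989560 - 63001 = -62342330333/989560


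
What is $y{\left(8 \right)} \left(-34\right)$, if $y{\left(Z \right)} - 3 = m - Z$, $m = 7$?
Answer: $-68$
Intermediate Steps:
$y{\left(Z \right)} = 10 - Z$ ($y{\left(Z \right)} = 3 - \left(-7 + Z\right) = 10 - Z$)
$y{\left(8 \right)} \left(-34\right) = \left(10 - 8\right) \left(-34\right) = 2 \left(-34\right) = -68$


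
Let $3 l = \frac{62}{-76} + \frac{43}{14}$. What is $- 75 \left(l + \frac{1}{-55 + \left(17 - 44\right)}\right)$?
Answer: $- \frac{605025}{10906} \approx -55.476$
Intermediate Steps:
$l = \frac{100}{133}$ ($l = \frac{\frac{62}{-76} + \frac{43}{14}}{3} = \frac{62 \left(- \frac{1}{76}\right) + 43 \cdot \frac{1}{14}}{3} = \frac{- \frac{31}{38} + \frac{43}{14}}{3} = \frac{1}{3} \cdot \frac{300}{133} = \frac{100}{133} \approx 0.75188$)
$- 75 \left(l + \frac{1}{-55 + \left(17 - 44\right)}\right) = - 75 \left(\frac{100}{133} + \frac{1}{-55 + \left(17 - 44\right)}\right) = - 75 \left(\frac{100}{133} + \frac{1}{-55 - 27}\right) = - 75 \left(\frac{100}{133} + \frac{1}{-82}\right) = - 75 \left(\frac{100}{133} - \frac{1}{82}\right) = \left(-75\right) \frac{8067}{10906} = - \frac{605025}{10906}$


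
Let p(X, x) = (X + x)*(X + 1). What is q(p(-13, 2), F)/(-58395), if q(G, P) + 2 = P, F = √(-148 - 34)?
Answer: 2/58395 - I*√182/58395 ≈ 3.425e-5 - 0.00023103*I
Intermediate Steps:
F = I*√182 (F = √(-182) = I*√182 ≈ 13.491*I)
p(X, x) = (1 + X)*(X + x) (p(X, x) = (X + x)*(1 + X) = (1 + X)*(X + x))
q(G, P) = -2 + P
q(p(-13, 2), F)/(-58395) = (-2 + I*√182)/(-58395) = (-2 + I*√182)*(-1/58395) = 2/58395 - I*√182/58395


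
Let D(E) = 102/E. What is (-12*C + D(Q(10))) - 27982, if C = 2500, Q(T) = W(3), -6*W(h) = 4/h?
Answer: -58441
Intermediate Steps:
W(h) = -2/(3*h)
Q(T) = -2/9 (Q(T) = -⅔/3 = -⅔*⅓ = -2/9)
(-12*C + D(Q(10))) - 27982 = (-12*2500 + 102/(-2/9)) - 27982 = (-30000 + 102*(-9/2)) - 27982 = (-30000 - 459) - 27982 = -30459 - 27982 = -58441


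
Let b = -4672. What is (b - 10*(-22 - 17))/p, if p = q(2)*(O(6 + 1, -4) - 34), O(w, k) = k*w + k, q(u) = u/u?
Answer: 2141/33 ≈ 64.879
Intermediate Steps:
q(u) = 1
O(w, k) = k + k*w
p = -66 (p = 1*(-4*(1 + (6 + 1)) - 34) = 1*(-4*(1 + 7) - 34) = 1*(-4*8 - 34) = 1*(-32 - 34) = 1*(-66) = -66)
(b - 10*(-22 - 17))/p = (-4672 - 10*(-22 - 17))/(-66) = (-4672 - 10*(-39))*(-1/66) = (-4672 - 1*(-390))*(-1/66) = (-4672 + 390)*(-1/66) = -4282*(-1/66) = 2141/33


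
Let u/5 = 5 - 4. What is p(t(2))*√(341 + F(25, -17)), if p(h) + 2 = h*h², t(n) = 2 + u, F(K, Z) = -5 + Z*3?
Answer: 341*√285 ≈ 5756.7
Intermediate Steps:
F(K, Z) = -5 + 3*Z
u = 5 (u = 5*(5 - 4) = 5*1 = 5)
t(n) = 7 (t(n) = 2 + 5 = 7)
p(h) = -2 + h³ (p(h) = -2 + h*h² = -2 + h³)
p(t(2))*√(341 + F(25, -17)) = (-2 + 7³)*√(341 + (-5 + 3*(-17))) = (-2 + 343)*√(341 + (-5 - 51)) = 341*√(341 - 56) = 341*√285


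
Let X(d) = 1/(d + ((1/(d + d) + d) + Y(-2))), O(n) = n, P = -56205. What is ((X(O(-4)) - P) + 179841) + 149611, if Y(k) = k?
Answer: 31238209/81 ≈ 3.8566e+5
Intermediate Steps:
X(d) = 1/(-2 + 1/(2*d) + 2*d) (X(d) = 1/(d + ((1/(d + d) + d) - 2)) = 1/(d + ((1/(2*d) + d) - 2)) = 1/(d + ((d + 1/(2*d)) - 2)) = 1/(d + (-2 + d + 1/(2*d))) = 1/(-2 + 1/(2*d) + 2*d))
((X(O(-4)) - P) + 179841) + 149611 = ((2*(-4)/(1 - 4*(-4) + 4*(-4)**2) - 1*(-56205)) + 179841) + 149611 = ((2*(-4)/(1 + 16 + 4*16) + 56205) + 179841) + 149611 = ((2*(-4)/(1 + 16 + 64) + 56205) + 179841) + 149611 = ((2*(-4)/81 + 56205) + 179841) + 149611 = ((2*(-4)*(1/81) + 56205) + 179841) + 149611 = ((-8/81 + 56205) + 179841) + 149611 = (4552597/81 + 179841) + 149611 = 19119718/81 + 149611 = 31238209/81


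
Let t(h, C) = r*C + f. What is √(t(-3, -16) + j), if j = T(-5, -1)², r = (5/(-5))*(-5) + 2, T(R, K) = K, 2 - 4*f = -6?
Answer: I*√109 ≈ 10.44*I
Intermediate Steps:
f = 2 (f = ½ - ¼*(-6) = ½ + 3/2 = 2)
r = 7 (r = (5*(-⅕))*(-5) + 2 = -1*(-5) + 2 = 5 + 2 = 7)
j = 1 (j = (-1)² = 1)
t(h, C) = 2 + 7*C (t(h, C) = 7*C + 2 = 2 + 7*C)
√(t(-3, -16) + j) = √((2 + 7*(-16)) + 1) = √((2 - 112) + 1) = √(-110 + 1) = √(-109) = I*√109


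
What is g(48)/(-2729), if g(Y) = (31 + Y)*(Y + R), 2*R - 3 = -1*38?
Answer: -4819/5458 ≈ -0.88292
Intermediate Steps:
R = -35/2 (R = 3/2 + (-1*38)/2 = 3/2 + (½)*(-38) = 3/2 - 19 = -35/2 ≈ -17.500)
g(Y) = (31 + Y)*(-35/2 + Y) (g(Y) = (31 + Y)*(Y - 35/2) = (31 + Y)*(-35/2 + Y))
g(48)/(-2729) = (-1085/2 + 48² + (27/2)*48)/(-2729) = (-1085/2 + 2304 + 648)*(-1/2729) = (4819/2)*(-1/2729) = -4819/5458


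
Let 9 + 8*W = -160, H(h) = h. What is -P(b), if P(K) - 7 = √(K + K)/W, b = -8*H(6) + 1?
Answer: -7 + 8*I*√94/169 ≈ -7.0 + 0.45895*I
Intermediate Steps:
W = -169/8 (W = -9/8 + (⅛)*(-160) = -9/8 - 20 = -169/8 ≈ -21.125)
b = -47 (b = -8*6 + 1 = -48 + 1 = -47)
P(K) = 7 - 8*√2*√K/169 (P(K) = 7 + √(K + K)/(-169/8) = 7 + √(2*K)*(-8/169) = 7 + (√2*√K)*(-8/169) = 7 - 8*√2*√K/169)
-P(b) = -(7 - 8*√2*√(-47)/169) = -(7 - 8*√2*I*√47/169) = -(7 - 8*I*√94/169) = -7 + 8*I*√94/169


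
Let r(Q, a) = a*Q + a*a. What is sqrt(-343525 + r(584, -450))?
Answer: 5*I*sqrt(16153) ≈ 635.47*I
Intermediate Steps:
r(Q, a) = a**2 + Q*a (r(Q, a) = Q*a + a**2 = a**2 + Q*a)
sqrt(-343525 + r(584, -450)) = sqrt(-343525 - 450*(584 - 450)) = sqrt(-343525 - 450*134) = sqrt(-343525 - 60300) = sqrt(-403825) = 5*I*sqrt(16153)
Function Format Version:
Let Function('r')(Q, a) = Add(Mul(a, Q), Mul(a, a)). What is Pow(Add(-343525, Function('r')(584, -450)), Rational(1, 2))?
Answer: Mul(5, I, Pow(16153, Rational(1, 2))) ≈ Mul(635.47, I)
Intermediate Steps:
Function('r')(Q, a) = Add(Pow(a, 2), Mul(Q, a)) (Function('r')(Q, a) = Add(Mul(Q, a), Pow(a, 2)) = Add(Pow(a, 2), Mul(Q, a)))
Pow(Add(-343525, Function('r')(584, -450)), Rational(1, 2)) = Pow(Add(-343525, Mul(-450, Add(584, -450))), Rational(1, 2)) = Pow(Add(-343525, Mul(-450, 134)), Rational(1, 2)) = Pow(Add(-343525, -60300), Rational(1, 2)) = Pow(-403825, Rational(1, 2)) = Mul(5, I, Pow(16153, Rational(1, 2)))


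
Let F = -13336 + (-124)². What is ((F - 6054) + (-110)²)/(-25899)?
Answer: -8086/25899 ≈ -0.31221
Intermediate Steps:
F = 2040 (F = -13336 + 15376 = 2040)
((F - 6054) + (-110)²)/(-25899) = ((2040 - 6054) + (-110)²)/(-25899) = (-4014 + 12100)*(-1/25899) = 8086*(-1/25899) = -8086/25899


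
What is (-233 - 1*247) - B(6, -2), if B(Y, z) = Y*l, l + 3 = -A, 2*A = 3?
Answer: -453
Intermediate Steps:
A = 3/2 (A = (1/2)*3 = 3/2 ≈ 1.5000)
l = -9/2 (l = -3 - 1*3/2 = -3 - 3/2 = -9/2 ≈ -4.5000)
B(Y, z) = -9*Y/2 (B(Y, z) = Y*(-9/2) = -9*Y/2)
(-233 - 1*247) - B(6, -2) = (-233 - 1*247) - (-9)*6/2 = (-233 - 247) - 1*(-27) = -480 + 27 = -453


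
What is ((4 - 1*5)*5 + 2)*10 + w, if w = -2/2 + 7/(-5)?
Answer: -162/5 ≈ -32.400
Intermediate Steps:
w = -12/5 (w = -2*1/2 + 7*(-1/5) = -1 - 7/5 = -12/5 ≈ -2.4000)
((4 - 1*5)*5 + 2)*10 + w = ((4 - 1*5)*5 + 2)*10 - 12/5 = ((4 - 5)*5 + 2)*10 - 12/5 = (-1*5 + 2)*10 - 12/5 = (-5 + 2)*10 - 12/5 = -3*10 - 12/5 = -30 - 12/5 = -162/5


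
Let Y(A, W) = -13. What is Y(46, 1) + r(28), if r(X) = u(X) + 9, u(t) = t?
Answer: 24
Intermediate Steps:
r(X) = 9 + X (r(X) = X + 9 = 9 + X)
Y(46, 1) + r(28) = -13 + (9 + 28) = -13 + 37 = 24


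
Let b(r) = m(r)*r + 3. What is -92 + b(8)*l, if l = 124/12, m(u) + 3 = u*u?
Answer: 14945/3 ≈ 4981.7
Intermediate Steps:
m(u) = -3 + u² (m(u) = -3 + u*u = -3 + u²)
l = 31/3 (l = 124*(1/12) = 31/3 ≈ 10.333)
b(r) = 3 + r*(-3 + r²) (b(r) = (-3 + r²)*r + 3 = r*(-3 + r²) + 3 = 3 + r*(-3 + r²))
-92 + b(8)*l = -92 + (3 + 8*(-3 + 8²))*(31/3) = -92 + (3 + 8*(-3 + 64))*(31/3) = -92 + (3 + 8*61)*(31/3) = -92 + (3 + 488)*(31/3) = -92 + 491*(31/3) = -92 + 15221/3 = 14945/3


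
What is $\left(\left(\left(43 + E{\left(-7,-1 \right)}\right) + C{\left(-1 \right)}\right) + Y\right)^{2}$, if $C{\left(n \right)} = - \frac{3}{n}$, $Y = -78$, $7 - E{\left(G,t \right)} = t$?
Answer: $576$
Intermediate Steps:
$E{\left(G,t \right)} = 7 - t$
$\left(\left(\left(43 + E{\left(-7,-1 \right)}\right) + C{\left(-1 \right)}\right) + Y\right)^{2} = \left(\left(\left(43 + \left(7 - -1\right)\right) - \frac{3}{-1}\right) - 78\right)^{2} = \left(\left(\left(43 + \left(7 + 1\right)\right) - -3\right) - 78\right)^{2} = \left(\left(\left(43 + 8\right) + 3\right) - 78\right)^{2} = \left(\left(51 + 3\right) - 78\right)^{2} = \left(54 - 78\right)^{2} = \left(-24\right)^{2} = 576$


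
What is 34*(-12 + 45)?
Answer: 1122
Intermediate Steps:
34*(-12 + 45) = 34*33 = 1122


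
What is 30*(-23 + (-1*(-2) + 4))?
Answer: -510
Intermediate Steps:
30*(-23 + (-1*(-2) + 4)) = 30*(-23 + (2 + 4)) = 30*(-23 + 6) = 30*(-17) = -510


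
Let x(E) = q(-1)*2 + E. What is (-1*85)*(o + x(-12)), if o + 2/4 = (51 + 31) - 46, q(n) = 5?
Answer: -5695/2 ≈ -2847.5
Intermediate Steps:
x(E) = 10 + E (x(E) = 5*2 + E = 10 + E)
o = 71/2 (o = -½ + ((51 + 31) - 46) = -½ + (82 - 46) = -½ + 36 = 71/2 ≈ 35.500)
(-1*85)*(o + x(-12)) = (-1*85)*(71/2 + (10 - 12)) = -85*(71/2 - 2) = -85*67/2 = -5695/2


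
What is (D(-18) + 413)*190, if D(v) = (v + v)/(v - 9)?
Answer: 236170/3 ≈ 78723.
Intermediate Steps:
D(v) = 2*v/(-9 + v) (D(v) = (2*v)/(-9 + v) = 2*v/(-9 + v))
(D(-18) + 413)*190 = (2*(-18)/(-9 - 18) + 413)*190 = (2*(-18)/(-27) + 413)*190 = (2*(-18)*(-1/27) + 413)*190 = (4/3 + 413)*190 = (1243/3)*190 = 236170/3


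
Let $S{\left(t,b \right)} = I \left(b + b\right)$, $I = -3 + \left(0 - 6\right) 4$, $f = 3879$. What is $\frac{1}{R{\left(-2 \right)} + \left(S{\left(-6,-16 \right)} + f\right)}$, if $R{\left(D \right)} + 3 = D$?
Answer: $\frac{1}{4738} \approx 0.00021106$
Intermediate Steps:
$I = -27$ ($I = -3 + \left(0 - 6\right) 4 = -3 - 24 = -27$)
$R{\left(D \right)} = -3 + D$
$S{\left(t,b \right)} = - 54 b$ ($S{\left(t,b \right)} = - 27 \left(b + b\right) = - 27 \cdot 2 b = - 54 b$)
$\frac{1}{R{\left(-2 \right)} + \left(S{\left(-6,-16 \right)} + f\right)} = \frac{1}{\left(-3 - 2\right) + \left(\left(-54\right) \left(-16\right) + 3879\right)} = \frac{1}{-5 + \left(864 + 3879\right)} = \frac{1}{-5 + 4743} = \frac{1}{4738}$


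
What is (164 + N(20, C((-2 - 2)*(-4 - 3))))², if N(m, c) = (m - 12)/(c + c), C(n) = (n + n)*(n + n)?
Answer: 16532044929/614656 ≈ 26896.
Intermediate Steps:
C(n) = 4*n² (C(n) = (2*n)*(2*n) = 4*n²)
N(m, c) = (-12 + m)/(2*c) (N(m, c) = (-12 + m)/((2*c)) = (-12 + m)*(1/(2*c)) = (-12 + m)/(2*c))
(164 + N(20, C((-2 - 2)*(-4 - 3))))² = (164 + (-12 + 20)/(2*((4*((-2 - 2)*(-4 - 3))²))))² = (164 + (½)*8/(4*(-4*(-7))²))² = (164 + (½)*8/(4*28²))² = (164 + (½)*8/(4*784))² = (164 + (½)*8/3136)² = (164 + (½)*(1/3136)*8)² = (164 + 1/784)² = (128577/784)² = 16532044929/614656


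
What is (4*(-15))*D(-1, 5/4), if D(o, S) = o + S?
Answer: -15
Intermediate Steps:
D(o, S) = S + o
(4*(-15))*D(-1, 5/4) = (4*(-15))*(5/4 - 1) = -60*(5*(¼) - 1) = -60*(5/4 - 1) = -60*¼ = -15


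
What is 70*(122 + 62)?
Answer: 12880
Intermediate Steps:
70*(122 + 62) = 70*184 = 12880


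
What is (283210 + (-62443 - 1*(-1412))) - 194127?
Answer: 28052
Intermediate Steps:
(283210 + (-62443 - 1*(-1412))) - 194127 = (283210 + (-62443 + 1412)) - 194127 = (283210 - 61031) - 194127 = 222179 - 194127 = 28052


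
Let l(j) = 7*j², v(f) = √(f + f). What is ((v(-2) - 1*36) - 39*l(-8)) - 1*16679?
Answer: -34187 + 2*I ≈ -34187.0 + 2.0*I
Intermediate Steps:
v(f) = √2*√f (v(f) = √(2*f) = √2*√f)
((v(-2) - 1*36) - 39*l(-8)) - 1*16679 = ((√2*√(-2) - 1*36) - 273*(-8)²) - 1*16679 = ((√2*(I*√2) - 36) - 273*64) - 16679 = ((2*I - 36) - 39*448) - 16679 = ((-36 + 2*I) - 17472) - 16679 = (-17508 + 2*I) - 16679 = -34187 + 2*I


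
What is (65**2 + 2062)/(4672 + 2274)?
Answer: 6287/6946 ≈ 0.90513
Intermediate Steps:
(65**2 + 2062)/(4672 + 2274) = (4225 + 2062)/6946 = 6287*(1/6946) = 6287/6946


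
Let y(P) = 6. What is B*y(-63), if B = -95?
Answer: -570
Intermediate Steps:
B*y(-63) = -95*6 = -570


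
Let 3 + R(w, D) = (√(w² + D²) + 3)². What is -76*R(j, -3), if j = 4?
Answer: -4636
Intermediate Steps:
R(w, D) = -3 + (3 + √(D² + w²))² (R(w, D) = -3 + (√(w² + D²) + 3)² = -3 + (√(D² + w²) + 3)² = -3 + (3 + √(D² + w²))²)
-76*R(j, -3) = -76*(-3 + (3 + √((-3)² + 4²))²) = -76*(-3 + (3 + √(9 + 16))²) = -76*(-3 + (3 + √25)²) = -76*(-3 + (3 + 5)²) = -76*(-3 + 8²) = -76*(-3 + 64) = -76*61 = -4636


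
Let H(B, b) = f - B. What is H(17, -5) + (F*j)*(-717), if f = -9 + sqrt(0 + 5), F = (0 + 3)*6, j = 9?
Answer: -116180 + sqrt(5) ≈ -1.1618e+5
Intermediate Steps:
F = 18 (F = 3*6 = 18)
f = -9 + sqrt(5) ≈ -6.7639
H(B, b) = -9 + sqrt(5) - B (H(B, b) = (-9 + sqrt(5)) - B = -9 + sqrt(5) - B)
H(17, -5) + (F*j)*(-717) = (-9 + sqrt(5) - 1*17) + (18*9)*(-717) = (-9 + sqrt(5) - 17) + 162*(-717) = (-26 + sqrt(5)) - 116154 = -116180 + sqrt(5)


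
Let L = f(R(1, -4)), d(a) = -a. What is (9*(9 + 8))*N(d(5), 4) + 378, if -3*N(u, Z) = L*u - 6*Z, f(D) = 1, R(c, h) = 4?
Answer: 1857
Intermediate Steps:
L = 1
N(u, Z) = 2*Z - u/3 (N(u, Z) = -(1*u - 6*Z)/3 = -(u - 6*Z)/3 = 2*Z - u/3)
(9*(9 + 8))*N(d(5), 4) + 378 = (9*(9 + 8))*(2*4 - (-1)*5/3) + 378 = (9*17)*(8 - ⅓*(-5)) + 378 = 153*(8 + 5/3) + 378 = 153*(29/3) + 378 = 1479 + 378 = 1857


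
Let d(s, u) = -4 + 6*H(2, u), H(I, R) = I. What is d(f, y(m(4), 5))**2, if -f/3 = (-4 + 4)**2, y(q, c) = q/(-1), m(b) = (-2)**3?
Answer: 64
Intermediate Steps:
m(b) = -8
y(q, c) = -q (y(q, c) = q*(-1) = -q)
f = 0 (f = -3*(-4 + 4)**2 = -3*0**2 = -3*0 = 0)
d(s, u) = 8 (d(s, u) = -4 + 6*2 = -4 + 12 = 8)
d(f, y(m(4), 5))**2 = 8**2 = 64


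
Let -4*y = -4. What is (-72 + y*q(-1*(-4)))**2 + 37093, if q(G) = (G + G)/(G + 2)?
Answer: 378781/9 ≈ 42087.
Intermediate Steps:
y = 1 (y = -1/4*(-4) = 1)
q(G) = 2*G/(2 + G) (q(G) = (2*G)/(2 + G) = 2*G/(2 + G))
(-72 + y*q(-1*(-4)))**2 + 37093 = (-72 + 1*(2*(-1*(-4))/(2 - 1*(-4))))**2 + 37093 = (-72 + 1*(2*4/(2 + 4)))**2 + 37093 = (-72 + 1*(2*4/6))**2 + 37093 = (-72 + 1*(2*4*(1/6)))**2 + 37093 = (-72 + 1*(4/3))**2 + 37093 = (-72 + 4/3)**2 + 37093 = (-212/3)**2 + 37093 = 44944/9 + 37093 = 378781/9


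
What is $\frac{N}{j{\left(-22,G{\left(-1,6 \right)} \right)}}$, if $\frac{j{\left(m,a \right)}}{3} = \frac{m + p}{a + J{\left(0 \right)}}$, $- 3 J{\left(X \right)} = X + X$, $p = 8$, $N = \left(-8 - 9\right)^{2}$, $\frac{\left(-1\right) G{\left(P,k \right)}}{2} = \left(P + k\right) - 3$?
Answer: $\frac{578}{21} \approx 27.524$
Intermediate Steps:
$G{\left(P,k \right)} = 6 - 2 P - 2 k$ ($G{\left(P,k \right)} = - 2 \left(\left(P + k\right) - 3\right) = - 2 \left(-3 + P + k\right) = 6 - 2 P - 2 k$)
$N = 289$ ($N = \left(-17\right)^{2} = 289$)
$J{\left(X \right)} = - \frac{2 X}{3}$ ($J{\left(X \right)} = - \frac{X + X}{3} = - \frac{2 X}{3}$)
$j{\left(m,a \right)} = \frac{3 \left(8 + m\right)}{a}$ ($j{\left(m,a \right)} = 3 \frac{m + 8}{a - 0} = 3 \frac{8 + m}{a + 0} = 3 \frac{8 + m}{a} = \frac{3 \left(8 + m\right)}{a}$)
$\frac{N}{j{\left(-22,G{\left(-1,6 \right)} \right)}} = \frac{289}{3 \frac{1}{6 - -2 - 12} \left(8 - 22\right)} = \frac{289}{3 \frac{1}{6 + 2 - 12} \left(-14\right)} = \frac{289}{3 \frac{1}{-4} \left(-14\right)} = \frac{289}{3 \left(- \frac{1}{4}\right) \left(-14\right)} = \frac{289}{\frac{21}{2}} = 289 \cdot \frac{2}{21} = \frac{578}{21}$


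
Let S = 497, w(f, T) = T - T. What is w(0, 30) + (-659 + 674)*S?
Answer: 7455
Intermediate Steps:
w(f, T) = 0
w(0, 30) + (-659 + 674)*S = 0 + (-659 + 674)*497 = 0 + 15*497 = 0 + 7455 = 7455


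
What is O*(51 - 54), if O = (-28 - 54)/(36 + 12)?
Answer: 41/8 ≈ 5.1250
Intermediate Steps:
O = -41/24 (O = -82/48 = -82*1/48 = -41/24 ≈ -1.7083)
O*(51 - 54) = -41*(51 - 54)/24 = -41/24*(-3) = 41/8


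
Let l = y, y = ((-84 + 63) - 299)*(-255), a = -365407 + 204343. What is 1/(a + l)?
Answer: -1/79464 ≈ -1.2584e-5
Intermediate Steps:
a = -161064
y = 81600 (y = (-21 - 299)*(-255) = -320*(-255) = 81600)
l = 81600
1/(a + l) = 1/(-161064 + 81600) = 1/(-79464) = -1/79464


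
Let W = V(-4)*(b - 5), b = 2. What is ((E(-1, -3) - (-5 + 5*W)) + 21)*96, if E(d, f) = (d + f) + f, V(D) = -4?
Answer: -3936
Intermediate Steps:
E(d, f) = d + 2*f
W = 12 (W = -4*(2 - 5) = -4*(-3) = 12)
((E(-1, -3) - (-5 + 5*W)) + 21)*96 = (((-1 + 2*(-3)) - (-5 + 5*12)) + 21)*96 = (((-1 - 6) - (-5 + 60)) + 21)*96 = ((-7 - 1*55) + 21)*96 = ((-7 - 55) + 21)*96 = (-62 + 21)*96 = -41*96 = -3936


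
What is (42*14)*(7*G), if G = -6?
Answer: -24696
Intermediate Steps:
(42*14)*(7*G) = (42*14)*(7*(-6)) = 588*(-42) = -24696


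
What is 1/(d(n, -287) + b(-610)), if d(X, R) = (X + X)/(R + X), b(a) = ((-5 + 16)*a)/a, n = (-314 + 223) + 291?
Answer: 87/557 ≈ 0.15619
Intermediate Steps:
n = 200 (n = -91 + 291 = 200)
b(a) = 11 (b(a) = (11*a)/a = 11)
d(X, R) = 2*X/(R + X) (d(X, R) = (2*X)/(R + X) = 2*X/(R + X))
1/(d(n, -287) + b(-610)) = 1/(2*200/(-287 + 200) + 11) = 1/(2*200/(-87) + 11) = 1/(2*200*(-1/87) + 11) = 1/(-400/87 + 11) = 1/(557/87) = 87/557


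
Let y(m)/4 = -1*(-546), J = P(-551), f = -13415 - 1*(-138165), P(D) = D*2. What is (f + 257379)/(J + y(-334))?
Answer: 382129/1082 ≈ 353.17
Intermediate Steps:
P(D) = 2*D
f = 124750 (f = -13415 + 138165 = 124750)
J = -1102 (J = 2*(-551) = -1102)
y(m) = 2184 (y(m) = 4*(-1*(-546)) = 4*546 = 2184)
(f + 257379)/(J + y(-334)) = (124750 + 257379)/(-1102 + 2184) = 382129/1082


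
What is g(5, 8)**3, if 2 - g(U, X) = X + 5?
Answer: -1331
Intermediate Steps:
g(U, X) = -3 - X (g(U, X) = 2 - (X + 5) = 2 - (5 + X) = 2 + (-5 - X) = -3 - X)
g(5, 8)**3 = (-3 - 1*8)**3 = (-3 - 8)**3 = (-11)**3 = -1331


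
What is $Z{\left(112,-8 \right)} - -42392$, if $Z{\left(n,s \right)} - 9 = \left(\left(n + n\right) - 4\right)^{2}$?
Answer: $90801$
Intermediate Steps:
$Z{\left(n,s \right)} = 9 + \left(-4 + 2 n\right)^{2}$ ($Z{\left(n,s \right)} = 9 + \left(\left(n + n\right) - 4\right)^{2} = 9 + \left(2 n - 4\right)^{2} = 9 + \left(-4 + 2 n\right)^{2}$)
$Z{\left(112,-8 \right)} - -42392 = \left(9 + 4 \left(-2 + 112\right)^{2}\right) - -42392 = \left(9 + 4 \cdot 110^{2}\right) + 42392 = \left(9 + 4 \cdot 12100\right) + 42392 = \left(9 + 48400\right) + 42392 = 48409 + 42392 = 90801$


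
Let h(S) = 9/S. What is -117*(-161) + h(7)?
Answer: 131868/7 ≈ 18838.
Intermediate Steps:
-117*(-161) + h(7) = -117*(-161) + 9/7 = 18837 + 9*(⅐) = 18837 + 9/7 = 131868/7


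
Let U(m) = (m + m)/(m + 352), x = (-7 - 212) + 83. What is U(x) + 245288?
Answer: 6622742/27 ≈ 2.4529e+5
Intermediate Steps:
x = -136 (x = -219 + 83 = -136)
U(m) = 2*m/(352 + m) (U(m) = (2*m)/(352 + m) = 2*m/(352 + m))
U(x) + 245288 = 2*(-136)/(352 - 136) + 245288 = 2*(-136)/216 + 245288 = 2*(-136)*(1/216) + 245288 = -34/27 + 245288 = 6622742/27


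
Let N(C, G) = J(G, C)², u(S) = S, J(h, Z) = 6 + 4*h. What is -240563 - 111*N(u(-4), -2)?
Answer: -241007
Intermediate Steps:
N(C, G) = (6 + 4*G)²
-240563 - 111*N(u(-4), -2) = -240563 - 444*(3 + 2*(-2))² = -240563 - 444*(3 - 4)² = -240563 - 444*(-1)² = -240563 - 444 = -241007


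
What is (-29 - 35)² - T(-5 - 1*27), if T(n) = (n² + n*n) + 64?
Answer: 1984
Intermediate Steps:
T(n) = 64 + 2*n² (T(n) = (n² + n²) + 64 = 2*n² + 64 = 64 + 2*n²)
(-29 - 35)² - T(-5 - 1*27) = (-29 - 35)² - (64 + 2*(-5 - 1*27)²) = (-64)² - (64 + 2*(-5 - 27)²) = 4096 - (64 + 2*(-32)²) = 4096 - (64 + 2*1024) = 4096 - (64 + 2048) = 4096 - 1*2112 = 4096 - 2112 = 1984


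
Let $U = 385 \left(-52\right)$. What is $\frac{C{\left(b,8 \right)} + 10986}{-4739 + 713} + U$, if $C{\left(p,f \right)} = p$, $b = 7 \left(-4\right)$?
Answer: $- \frac{40305739}{2013} \approx -20023.0$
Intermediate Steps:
$b = -28$
$U = -20020$
$\frac{C{\left(b,8 \right)} + 10986}{-4739 + 713} + U = \frac{-28 + 10986}{-4739 + 713} - 20020 = \frac{10958}{-4026} - 20020 = 10958 \left(- \frac{1}{4026}\right) - 20020 = - \frac{5479}{2013} - 20020 = - \frac{40305739}{2013}$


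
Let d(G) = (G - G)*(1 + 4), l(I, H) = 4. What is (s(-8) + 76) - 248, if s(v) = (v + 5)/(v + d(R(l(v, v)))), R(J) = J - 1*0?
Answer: -1373/8 ≈ -171.63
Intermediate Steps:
R(J) = J (R(J) = J + 0 = J)
d(G) = 0 (d(G) = 0*5 = 0)
s(v) = (5 + v)/v (s(v) = (v + 5)/(v + 0) = (5 + v)/v)
(s(-8) + 76) - 248 = ((5 - 8)/(-8) + 76) - 248 = (-⅛*(-3) + 76) - 248 = (3/8 + 76) - 248 = 611/8 - 248 = -1373/8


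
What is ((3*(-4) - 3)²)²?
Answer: 50625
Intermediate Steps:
((3*(-4) - 3)²)² = ((-12 - 3)²)² = ((-15)²)² = 225² = 50625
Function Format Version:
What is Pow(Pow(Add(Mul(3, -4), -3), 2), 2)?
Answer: 50625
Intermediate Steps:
Pow(Pow(Add(Mul(3, -4), -3), 2), 2) = Pow(Pow(Add(-12, -3), 2), 2) = Pow(Pow(-15, 2), 2) = Pow(225, 2) = 50625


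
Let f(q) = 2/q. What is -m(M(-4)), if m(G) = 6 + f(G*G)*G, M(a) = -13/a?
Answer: -86/13 ≈ -6.6154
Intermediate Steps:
m(G) = 6 + 2/G (m(G) = 6 + (2/((G*G)))*G = 6 + (2/(G²))*G = 6 + (2/G²)*G = 6 + 2/G)
-m(M(-4)) = -(6 + 2/((-13/(-4)))) = -(6 + 2/((-13*(-¼)))) = -(6 + 2/(13/4)) = -(6 + 2*(4/13)) = -(6 + 8/13) = -1*86/13 = -86/13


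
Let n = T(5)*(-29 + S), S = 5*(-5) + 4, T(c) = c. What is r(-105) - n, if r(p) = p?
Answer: 145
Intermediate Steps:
S = -21 (S = -25 + 4 = -21)
n = -250 (n = 5*(-29 - 21) = 5*(-50) = -250)
r(-105) - n = -105 - 1*(-250) = -105 + 250 = 145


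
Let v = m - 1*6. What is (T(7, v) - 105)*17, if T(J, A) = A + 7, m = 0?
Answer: -1768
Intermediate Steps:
v = -6 (v = 0 - 1*6 = 0 - 6 = -6)
T(J, A) = 7 + A
(T(7, v) - 105)*17 = ((7 - 6) - 105)*17 = (1 - 105)*17 = -104*17 = -1768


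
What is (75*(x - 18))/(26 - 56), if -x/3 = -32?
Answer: -195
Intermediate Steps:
x = 96 (x = -3*(-32) = 96)
(75*(x - 18))/(26 - 56) = (75*(96 - 18))/(26 - 56) = (75*78)/(-30) = 5850*(-1/30) = -195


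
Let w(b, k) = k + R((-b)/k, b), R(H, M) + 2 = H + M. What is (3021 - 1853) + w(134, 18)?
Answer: 11795/9 ≈ 1310.6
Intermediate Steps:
R(H, M) = -2 + H + M (R(H, M) = -2 + (H + M) = -2 + H + M)
w(b, k) = -2 + b + k - b/k (w(b, k) = k + (-2 + (-b)/k + b) = k + (-2 - b/k + b) = k + (-2 + b - b/k) = -2 + b + k - b/k)
(3021 - 1853) + w(134, 18) = (3021 - 1853) + (-2 + 134 + 18 - 1*134/18) = 1168 + (-2 + 134 + 18 - 1*134*1/18) = 1168 + (-2 + 134 + 18 - 67/9) = 1168 + 1283/9 = 11795/9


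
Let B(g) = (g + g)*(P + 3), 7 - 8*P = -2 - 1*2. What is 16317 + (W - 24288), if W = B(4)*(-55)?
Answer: -9896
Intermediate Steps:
P = 11/8 (P = 7/8 - (-2 - 1*2)/8 = 7/8 - (-2 - 2)/8 = 7/8 - ⅛*(-4) = 7/8 + ½ = 11/8 ≈ 1.3750)
B(g) = 35*g/4 (B(g) = (g + g)*(11/8 + 3) = (2*g)*(35/8) = 35*g/4)
W = -1925 (W = ((35/4)*4)*(-55) = 35*(-55) = -1925)
16317 + (W - 24288) = 16317 + (-1925 - 24288) = 16317 - 26213 = -9896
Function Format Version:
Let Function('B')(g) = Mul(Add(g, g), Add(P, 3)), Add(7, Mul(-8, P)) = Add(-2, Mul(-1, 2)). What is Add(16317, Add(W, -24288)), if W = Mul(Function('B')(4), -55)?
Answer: -9896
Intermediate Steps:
P = Rational(11, 8) (P = Add(Rational(7, 8), Mul(Rational(-1, 8), Add(-2, Mul(-1, 2)))) = Add(Rational(7, 8), Mul(Rational(-1, 8), Add(-2, -2))) = Add(Rational(7, 8), Mul(Rational(-1, 8), -4)) = Add(Rational(7, 8), Rational(1, 2)) = Rational(11, 8) ≈ 1.3750)
Function('B')(g) = Mul(Rational(35, 4), g) (Function('B')(g) = Mul(Add(g, g), Add(Rational(11, 8), 3)) = Mul(Mul(2, g), Rational(35, 8)) = Mul(Rational(35, 4), g))
W = -1925 (W = Mul(Mul(Rational(35, 4), 4), -55) = Mul(35, -55) = -1925)
Add(16317, Add(W, -24288)) = Add(16317, Add(-1925, -24288)) = Add(16317, -26213) = -9896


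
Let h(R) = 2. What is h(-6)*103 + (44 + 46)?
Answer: 296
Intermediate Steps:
h(-6)*103 + (44 + 46) = 2*103 + (44 + 46) = 206 + 90 = 296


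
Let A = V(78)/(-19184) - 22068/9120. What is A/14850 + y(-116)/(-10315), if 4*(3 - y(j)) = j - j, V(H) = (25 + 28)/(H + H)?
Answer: -3952421065421/8709897637584000 ≈ -0.00045379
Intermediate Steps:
V(H) = 53/(2*H) (V(H) = 53/((2*H)) = 53*(1/(2*H)) = 53/(2*H))
y(j) = 3 (y(j) = 3 - (j - j)/4 = 3 - ¼*0 = 3 + 0 = 3)
A = -687952867/284306880 (A = ((53/2)/78)/(-19184) - 22068/9120 = ((53/2)*(1/78))*(-1/19184) - 22068*1/9120 = (53/156)*(-1/19184) - 1839/760 = -53/2992704 - 1839/760 = -687952867/284306880 ≈ -2.4198)
A/14850 + y(-116)/(-10315) = -687952867/284306880/14850 + 3/(-10315) = -687952867/284306880*1/14850 + 3*(-1/10315) = -687952867/4221957168000 - 3/10315 = -3952421065421/8709897637584000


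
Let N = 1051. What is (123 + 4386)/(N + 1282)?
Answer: 4509/2333 ≈ 1.9327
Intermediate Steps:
(123 + 4386)/(N + 1282) = (123 + 4386)/(1051 + 1282) = 4509/2333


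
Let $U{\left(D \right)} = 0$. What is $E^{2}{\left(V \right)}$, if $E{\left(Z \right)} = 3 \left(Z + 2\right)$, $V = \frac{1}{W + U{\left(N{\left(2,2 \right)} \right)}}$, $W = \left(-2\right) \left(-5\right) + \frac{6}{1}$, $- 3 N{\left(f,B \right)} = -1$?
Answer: $\frac{9801}{256} \approx 38.285$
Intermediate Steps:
$N{\left(f,B \right)} = \frac{1}{3}$ ($N{\left(f,B \right)} = \left(- \frac{1}{3}\right) \left(-1\right) = \frac{1}{3}$)
$W = 16$ ($W = 10 + 6 \cdot 1 = 10 + 6 = 16$)
$V = \frac{1}{16}$ ($V = \frac{1}{16 + 0} = \frac{1}{16} \approx 0.0625$)
$E{\left(Z \right)} = 6 + 3 Z$ ($E{\left(Z \right)} = 3 \left(2 + Z\right) = 6 + 3 Z$)
$E^{2}{\left(V \right)} = \left(6 + 3 \cdot \frac{1}{16}\right)^{2} = \left(6 + \frac{3}{16}\right)^{2} = \left(\frac{99}{16}\right)^{2} = \frac{9801}{256}$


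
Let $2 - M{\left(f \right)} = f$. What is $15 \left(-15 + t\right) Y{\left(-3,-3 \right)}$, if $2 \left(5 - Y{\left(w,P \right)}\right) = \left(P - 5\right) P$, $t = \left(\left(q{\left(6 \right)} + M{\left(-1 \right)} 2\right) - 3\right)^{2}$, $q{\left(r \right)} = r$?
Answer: $-6930$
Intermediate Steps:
$M{\left(f \right)} = 2 - f$
$t = 81$ ($t = \left(\left(6 + \left(2 - -1\right) 2\right) - 3\right)^{2} = \left(\left(6 + \left(2 + 1\right) 2\right) - 3\right)^{2} = \left(\left(6 + 3 \cdot 2\right) - 3\right)^{2} = \left(\left(6 + 6\right) - 3\right)^{2} = \left(12 - 3\right)^{2} = 9^{2} = 81$)
$Y{\left(w,P \right)} = 5 - \frac{P \left(-5 + P\right)}{2}$ ($Y{\left(w,P \right)} = 5 - \frac{\left(P - 5\right) P}{2} = 5 - \frac{\left(-5 + P\right) P}{2} = 5 - \frac{P \left(-5 + P\right)}{2}$)
$15 \left(-15 + t\right) Y{\left(-3,-3 \right)} = 15 \left(-15 + 81\right) \left(5 - \frac{\left(-3\right)^{2}}{2} + \frac{5}{2} \left(-3\right)\right) = 15 \cdot 66 \left(5 - \frac{9}{2} - \frac{15}{2}\right) = 990 \left(5 - \frac{9}{2} - \frac{15}{2}\right) = 990 \left(-7\right) = -6930$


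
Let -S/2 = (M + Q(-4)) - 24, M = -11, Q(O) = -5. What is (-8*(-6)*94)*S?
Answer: 360960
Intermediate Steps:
S = 80 (S = -2*((-11 - 5) - 24) = -2*(-16 - 24) = -2*(-40) = 80)
(-8*(-6)*94)*S = (-8*(-6)*94)*80 = (48*94)*80 = 4512*80 = 360960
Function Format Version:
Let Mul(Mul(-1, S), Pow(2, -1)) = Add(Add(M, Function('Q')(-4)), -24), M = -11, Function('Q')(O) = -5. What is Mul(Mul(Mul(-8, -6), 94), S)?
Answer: 360960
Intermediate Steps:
S = 80 (S = Mul(-2, Add(Add(-11, -5), -24)) = Mul(-2, Add(-16, -24)) = Mul(-2, -40) = 80)
Mul(Mul(Mul(-8, -6), 94), S) = Mul(Mul(Mul(-8, -6), 94), 80) = Mul(Mul(48, 94), 80) = Mul(4512, 80) = 360960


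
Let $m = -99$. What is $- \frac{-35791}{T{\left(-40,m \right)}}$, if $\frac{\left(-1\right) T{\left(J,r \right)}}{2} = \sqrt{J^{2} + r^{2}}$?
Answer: $- \frac{35791 \sqrt{11401}}{22802} \approx -167.6$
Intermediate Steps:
$T{\left(J,r \right)} = - 2 \sqrt{J^{2} + r^{2}}$
$- \frac{-35791}{T{\left(-40,m \right)}} = - \frac{-35791}{\left(-2\right) \sqrt{\left(-40\right)^{2} + \left(-99\right)^{2}}} = - \frac{-35791}{\left(-2\right) \sqrt{1600 + 9801}} = - \frac{-35791}{\left(-2\right) \sqrt{11401}} = - \left(-35791\right) \left(- \frac{\sqrt{11401}}{22802}\right) = - \frac{35791 \sqrt{11401}}{22802}$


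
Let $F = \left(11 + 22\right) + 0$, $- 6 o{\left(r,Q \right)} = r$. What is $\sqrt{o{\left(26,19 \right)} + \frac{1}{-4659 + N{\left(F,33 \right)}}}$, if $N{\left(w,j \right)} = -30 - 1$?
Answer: $\frac{i \sqrt{857890110}}{14070} \approx 2.0817 i$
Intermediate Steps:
$o{\left(r,Q \right)} = - \frac{r}{6}$
$F = 33$ ($F = 33 + 0 = 33$)
$N{\left(w,j \right)} = -31$ ($N{\left(w,j \right)} = -30 - 1 = -31$)
$\sqrt{o{\left(26,19 \right)} + \frac{1}{-4659 + N{\left(F,33 \right)}}} = \sqrt{\left(- \frac{1}{6}\right) 26 + \frac{1}{-4659 - 31}} = \sqrt{- \frac{13}{3} + \frac{1}{-4690}} = \sqrt{- \frac{13}{3} - \frac{1}{4690}} = \sqrt{- \frac{60973}{14070}} = \frac{i \sqrt{857890110}}{14070}$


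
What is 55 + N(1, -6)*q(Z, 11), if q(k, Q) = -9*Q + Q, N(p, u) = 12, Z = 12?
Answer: -1001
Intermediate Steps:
q(k, Q) = -8*Q
55 + N(1, -6)*q(Z, 11) = 55 + 12*(-8*11) = 55 + 12*(-88) = 55 - 1056 = -1001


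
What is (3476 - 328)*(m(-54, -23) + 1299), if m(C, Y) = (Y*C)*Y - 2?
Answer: -85842812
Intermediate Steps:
m(C, Y) = -2 + C*Y² (m(C, Y) = (C*Y)*Y - 2 = C*Y² - 2 = -2 + C*Y²)
(3476 - 328)*(m(-54, -23) + 1299) = (3476 - 328)*((-2 - 54*(-23)²) + 1299) = 3148*((-2 - 54*529) + 1299) = 3148*((-2 - 28566) + 1299) = 3148*(-28568 + 1299) = 3148*(-27269) = -85842812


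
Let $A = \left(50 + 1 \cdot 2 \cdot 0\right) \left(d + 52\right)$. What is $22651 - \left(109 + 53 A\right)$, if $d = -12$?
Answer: $-83458$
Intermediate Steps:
$A = 2000$ ($A = \left(50 + 1 \cdot 2 \cdot 0\right) \left(-12 + 52\right) = \left(50 + 2 \cdot 0\right) 40 = \left(50 + 0\right) 40 = 50 \cdot 40 = 2000$)
$22651 - \left(109 + 53 A\right) = 22651 - \left(109 + 53 \cdot 2000\right) = 22651 - \left(109 + 106000\right) = 22651 - 106109 = -83458$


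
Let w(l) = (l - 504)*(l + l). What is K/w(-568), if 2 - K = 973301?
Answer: -973299/1217792 ≈ -0.79923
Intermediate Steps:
w(l) = 2*l*(-504 + l) (w(l) = (-504 + l)*(2*l) = 2*l*(-504 + l))
K = -973299 (K = 2 - 1*973301 = 2 - 973301 = -973299)
K/w(-568) = -973299*(-1/(1136*(-504 - 568))) = -973299/(2*(-568)*(-1072)) = -973299/1217792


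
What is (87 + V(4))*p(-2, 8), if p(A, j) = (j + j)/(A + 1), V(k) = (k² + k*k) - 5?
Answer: -1824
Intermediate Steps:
V(k) = -5 + 2*k² (V(k) = (k² + k²) - 5 = 2*k² - 5 = -5 + 2*k²)
p(A, j) = 2*j/(1 + A) (p(A, j) = (2*j)/(1 + A) = 2*j/(1 + A))
(87 + V(4))*p(-2, 8) = (87 + (-5 + 2*4²))*(2*8/(1 - 2)) = (87 + (-5 + 2*16))*(2*8/(-1)) = (87 + (-5 + 32))*(2*8*(-1)) = (87 + 27)*(-16) = 114*(-16) = -1824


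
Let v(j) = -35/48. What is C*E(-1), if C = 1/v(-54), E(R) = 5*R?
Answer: 48/7 ≈ 6.8571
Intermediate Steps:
v(j) = -35/48 (v(j) = -35*1/48 = -35/48)
C = -48/35 (C = 1/(-35/48) = -48/35 ≈ -1.3714)
C*E(-1) = -48*(-1)/7 = -48/35*(-5) = 48/7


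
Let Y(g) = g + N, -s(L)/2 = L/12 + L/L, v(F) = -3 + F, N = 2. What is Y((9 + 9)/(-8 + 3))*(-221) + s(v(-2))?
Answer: 10573/30 ≈ 352.43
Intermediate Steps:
s(L) = -2 - L/6 (s(L) = -2*(L/12 + L/L) = -2*(L*(1/12) + 1) = -2*(L/12 + 1) = -2*(1 + L/12) = -2 - L/6)
Y(g) = 2 + g (Y(g) = g + 2 = 2 + g)
Y((9 + 9)/(-8 + 3))*(-221) + s(v(-2)) = (2 + (9 + 9)/(-8 + 3))*(-221) + (-2 - (-3 - 2)/6) = (2 + 18/(-5))*(-221) + (-2 - ⅙*(-5)) = (2 + 18*(-⅕))*(-221) + (-2 + ⅚) = (2 - 18/5)*(-221) - 7/6 = -8/5*(-221) - 7/6 = 1768/5 - 7/6 = 10573/30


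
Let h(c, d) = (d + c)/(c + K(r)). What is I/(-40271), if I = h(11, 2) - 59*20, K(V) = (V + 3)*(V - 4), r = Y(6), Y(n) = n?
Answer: 34207/1167859 ≈ 0.029290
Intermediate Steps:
r = 6
K(V) = (-4 + V)*(3 + V) (K(V) = (3 + V)*(-4 + V) = (-4 + V)*(3 + V))
h(c, d) = (c + d)/(18 + c) (h(c, d) = (d + c)/(c + (-12 + 6² - 1*6)) = (c + d)/(c + (-12 + 36 - 6)) = (c + d)/(c + 18) = (c + d)/(18 + c))
I = -34207/29 (I = (11 + 2)/(18 + 11) - 59*20 = 13/29 - 1180 = -34207/29 ≈ -1179.6)
I/(-40271) = -34207/29/(-40271) = -34207/29*(-1/40271) = 34207/1167859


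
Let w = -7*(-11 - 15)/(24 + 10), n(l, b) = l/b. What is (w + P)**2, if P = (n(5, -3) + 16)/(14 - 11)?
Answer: 2402500/23409 ≈ 102.63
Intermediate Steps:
P = 43/9 (P = (5/(-3) + 16)/(14 - 11) = (5*(-1/3) + 16)/3 = (-5/3 + 16)*(1/3) = (43/3)*(1/3) = 43/9 ≈ 4.7778)
w = 91/17 (w = -7/(34/(-26)) = -7/(34*(-1/26)) = -7/(-17/13) = -7*(-13/17) = 91/17 ≈ 5.3529)
(w + P)**2 = (91/17 + 43/9)**2 = (1550/153)**2 = 2402500/23409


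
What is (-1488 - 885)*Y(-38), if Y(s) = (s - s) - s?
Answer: -90174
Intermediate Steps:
Y(s) = -s (Y(s) = 0 - s = -s)
(-1488 - 885)*Y(-38) = (-1488 - 885)*(-1*(-38)) = -2373*38 = -90174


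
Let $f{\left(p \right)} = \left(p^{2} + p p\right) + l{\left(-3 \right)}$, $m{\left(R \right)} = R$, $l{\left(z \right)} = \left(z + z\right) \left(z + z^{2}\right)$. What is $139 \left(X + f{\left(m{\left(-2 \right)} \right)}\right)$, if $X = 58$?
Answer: $4170$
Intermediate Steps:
$l{\left(z \right)} = 2 z \left(z + z^{2}\right)$
$f{\left(p \right)} = -36 + 2 p^{2}$ ($f{\left(p \right)} = \left(p^{2} + p p\right) + 2 \left(-3\right)^{2} \left(1 - 3\right) = \left(p^{2} + p^{2}\right) + 2 \cdot 9 \left(-2\right) = 2 p^{2} - 36 = -36 + 2 p^{2}$)
$139 \left(X + f{\left(m{\left(-2 \right)} \right)}\right) = 139 \left(58 - \left(36 - 2 \left(-2\right)^{2}\right)\right) = 139 \left(58 + \left(-36 + 2 \cdot 4\right)\right) = 139 \left(58 + \left(-36 + 8\right)\right) = 139 \left(58 - 28\right) = 139 \cdot 30 = 4170$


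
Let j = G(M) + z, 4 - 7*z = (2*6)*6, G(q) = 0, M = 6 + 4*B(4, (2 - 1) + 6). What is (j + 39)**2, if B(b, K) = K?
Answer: 42025/49 ≈ 857.65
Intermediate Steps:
M = 34 (M = 6 + 4*((2 - 1) + 6) = 6 + 4*(1 + 6) = 6 + 4*7 = 6 + 28 = 34)
z = -68/7 (z = 4/7 - 2*6*6/7 = 4/7 - 12*6/7 = 4/7 - 1/7*72 = 4/7 - 72/7 = -68/7 ≈ -9.7143)
j = -68/7 (j = 0 - 68/7 = -68/7 ≈ -9.7143)
(j + 39)**2 = (-68/7 + 39)**2 = (205/7)**2 = 42025/49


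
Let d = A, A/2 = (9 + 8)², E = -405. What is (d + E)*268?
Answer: 46364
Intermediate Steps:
A = 578 (A = 2*(9 + 8)² = 2*17² = 2*289 = 578)
d = 578
(d + E)*268 = (578 - 405)*268 = 173*268 = 46364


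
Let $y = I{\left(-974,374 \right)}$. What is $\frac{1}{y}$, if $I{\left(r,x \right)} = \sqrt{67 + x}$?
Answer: $\frac{1}{21} \approx 0.047619$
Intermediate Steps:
$y = 21$ ($y = \sqrt{67 + 374} = \sqrt{441} = 21$)
$\frac{1}{y} = \frac{1}{21}$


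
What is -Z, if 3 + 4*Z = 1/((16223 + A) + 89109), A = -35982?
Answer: 208049/277400 ≈ 0.75000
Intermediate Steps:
Z = -208049/277400 (Z = -3/4 + 1/(4*((16223 - 35982) + 89109)) = -3/4 + 1/(4*(-19759 + 89109)) = -3/4 + (1/4)/69350 = -3/4 + (1/4)*(1/69350) = -3/4 + 1/277400 = -208049/277400 ≈ -0.75000)
-Z = -1*(-208049/277400) = 208049/277400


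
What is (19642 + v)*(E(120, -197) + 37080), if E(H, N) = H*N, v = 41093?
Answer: 816278400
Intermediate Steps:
(19642 + v)*(E(120, -197) + 37080) = (19642 + 41093)*(120*(-197) + 37080) = 60735*(-23640 + 37080) = 60735*13440 = 816278400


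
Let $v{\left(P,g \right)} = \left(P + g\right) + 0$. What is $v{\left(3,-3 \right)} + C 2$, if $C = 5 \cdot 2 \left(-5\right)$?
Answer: $-100$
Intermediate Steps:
$v{\left(P,g \right)} = P + g$
$C = -50$ ($C = 10 \left(-5\right) = -50$)
$v{\left(3,-3 \right)} + C 2 = \left(3 - 3\right) - 100 = 0 - 100 = -100$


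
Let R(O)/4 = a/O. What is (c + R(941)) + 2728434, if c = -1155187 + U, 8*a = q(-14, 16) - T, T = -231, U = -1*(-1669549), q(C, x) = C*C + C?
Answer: 6102942485/1882 ≈ 3.2428e+6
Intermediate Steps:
q(C, x) = C + C**2 (q(C, x) = C**2 + C = C + C**2)
U = 1669549
a = 413/8 (a = (-14*(1 - 14) - 1*(-231))/8 = (-14*(-13) + 231)/8 = (182 + 231)/8 = (1/8)*413 = 413/8 ≈ 51.625)
R(O) = 413/(2*O) (R(O) = 4*(413/(8*O)) = 413/(2*O))
c = 514362 (c = -1155187 + 1669549 = 514362)
(c + R(941)) + 2728434 = (514362 + (413/2)/941) + 2728434 = (514362 + (413/2)*(1/941)) + 2728434 = (514362 + 413/1882) + 2728434 = 968029697/1882 + 2728434 = 6102942485/1882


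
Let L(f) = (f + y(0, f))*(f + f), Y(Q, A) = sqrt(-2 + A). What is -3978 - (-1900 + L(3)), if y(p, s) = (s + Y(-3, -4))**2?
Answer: -2114 - 36*I*sqrt(6) ≈ -2114.0 - 88.182*I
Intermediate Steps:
y(p, s) = (s + I*sqrt(6))**2 (y(p, s) = (s + sqrt(-2 - 4))**2 = (s + sqrt(-6))**2 = (s + I*sqrt(6))**2)
L(f) = 2*f*(f + (f + I*sqrt(6))**2) (L(f) = (f + (f + I*sqrt(6))**2)*(f + f) = (f + (f + I*sqrt(6))**2)*(2*f) = 2*f*(f + (f + I*sqrt(6))**2))
-3978 - (-1900 + L(3)) = -3978 - (-1900 + 2*3*(3 + (3 + I*sqrt(6))**2)) = -3978 - (-1900 + (18 + 6*(3 + I*sqrt(6))**2)) = -3978 - (-1882 + 6*(3 + I*sqrt(6))**2) = -3978 + (1882 - 6*(3 + I*sqrt(6))**2) = -2096 - 6*(3 + I*sqrt(6))**2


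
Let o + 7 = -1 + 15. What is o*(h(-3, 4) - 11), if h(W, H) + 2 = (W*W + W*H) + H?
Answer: -84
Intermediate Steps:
h(W, H) = -2 + H + W² + H*W (h(W, H) = -2 + ((W*W + W*H) + H) = -2 + ((W² + H*W) + H) = -2 + (H + W² + H*W) = -2 + H + W² + H*W)
o = 7 (o = -7 + (-1 + 15) = -7 + 14 = 7)
o*(h(-3, 4) - 11) = 7*((-2 + 4 + (-3)² + 4*(-3)) - 11) = 7*((-2 + 4 + 9 - 12) - 11) = 7*(-1 - 11) = 7*(-12) = -84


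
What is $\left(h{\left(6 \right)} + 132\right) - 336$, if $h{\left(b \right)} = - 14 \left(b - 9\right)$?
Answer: $-162$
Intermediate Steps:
$h{\left(b \right)} = 126 - 14 b$ ($h{\left(b \right)} = - 14 \left(-9 + b\right) = 126 - 14 b$)
$\left(h{\left(6 \right)} + 132\right) - 336 = \left(\left(126 - 84\right) + 132\right) - 336 = \left(42 + 132\right) - 336 = 174 - 336 = -162$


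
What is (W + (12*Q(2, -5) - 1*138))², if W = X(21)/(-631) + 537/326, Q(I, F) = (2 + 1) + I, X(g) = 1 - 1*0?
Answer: 246695618663209/42314958436 ≈ 5830.0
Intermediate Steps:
X(g) = 1 (X(g) = 1 + 0 = 1)
Q(I, F) = 3 + I
W = 338521/205706 (W = 1/(-631) + 537/326 = 1*(-1/631) + 537*(1/326) = -1/631 + 537/326 = 338521/205706 ≈ 1.6457)
(W + (12*Q(2, -5) - 1*138))² = (338521/205706 + (12*(3 + 2) - 1*138))² = (338521/205706 + (12*5 - 138))² = (338521/205706 + (60 - 138))² = (338521/205706 - 78)² = (-15706547/205706)² = 246695618663209/42314958436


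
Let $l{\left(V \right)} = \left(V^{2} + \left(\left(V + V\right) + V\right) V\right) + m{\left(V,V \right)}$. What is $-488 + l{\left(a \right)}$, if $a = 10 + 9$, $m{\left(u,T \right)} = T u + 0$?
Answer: $1317$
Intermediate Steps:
$m{\left(u,T \right)} = T u$
$a = 19$
$l{\left(V \right)} = 5 V^{2}$ ($l{\left(V \right)} = \left(V^{2} + \left(\left(V + V\right) + V\right) V\right) + V V = \left(V^{2} + \left(2 V + V\right) V\right) + V^{2} = \left(V^{2} + 3 V V\right) + V^{2} = \left(V^{2} + 3 V^{2}\right) + V^{2} = 4 V^{2} + V^{2} = 5 V^{2}$)
$-488 + l{\left(a \right)} = -488 + 5 \cdot 19^{2} = -488 + 5 \cdot 361 = -488 + 1805 = 1317$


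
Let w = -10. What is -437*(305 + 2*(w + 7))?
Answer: -130663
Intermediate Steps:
-437*(305 + 2*(w + 7)) = -437*(305 + 2*(-10 + 7)) = -437*(305 + 2*(-3)) = -437*(305 - 6) = -437*299 = -130663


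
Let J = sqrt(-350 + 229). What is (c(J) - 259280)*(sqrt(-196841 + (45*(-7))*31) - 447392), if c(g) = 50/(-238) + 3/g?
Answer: (447392 - I*sqrt(206606))*(339397795 + 357*I)/1309 ≈ 1.16e+11 - 1.1773e+8*I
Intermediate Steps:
J = 11*I (J = sqrt(-121) = 11*I ≈ 11.0*I)
c(g) = -25/119 + 3/g (c(g) = 50*(-1/238) + 3/g = -25/119 + 3/g)
(c(J) - 259280)*(sqrt(-196841 + (45*(-7))*31) - 447392) = ((-25/119 + 3/((11*I))) - 259280)*(sqrt(-196841 + (45*(-7))*31) - 447392) = ((-25/119 + 3*(-I/11)) - 259280)*(sqrt(-196841 - 315*31) - 447392) = ((-25/119 - 3*I/11) - 259280)*(sqrt(-196841 - 9765) - 447392) = (-30854345/119 - 3*I/11)*(sqrt(-206606) - 447392) = (-30854345/119 - 3*I/11)*(I*sqrt(206606) - 447392) = (-30854345/119 - 3*I/11)*(-447392 + I*sqrt(206606)) = (-447392 + I*sqrt(206606))*(-30854345/119 - 3*I/11)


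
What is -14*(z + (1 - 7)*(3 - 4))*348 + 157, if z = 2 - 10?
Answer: 9901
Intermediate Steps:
z = -8
-14*(z + (1 - 7)*(3 - 4))*348 + 157 = -14*(-8 + (1 - 7)*(3 - 4))*348 + 157 = -14*(-8 - 6*(-1))*348 + 157 = -14*(-8 + 6)*348 + 157 = -14*(-2)*348 + 157 = 28*348 + 157 = 9744 + 157 = 9901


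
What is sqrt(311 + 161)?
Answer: 2*sqrt(118) ≈ 21.726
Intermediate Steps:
sqrt(311 + 161) = sqrt(472) = 2*sqrt(118)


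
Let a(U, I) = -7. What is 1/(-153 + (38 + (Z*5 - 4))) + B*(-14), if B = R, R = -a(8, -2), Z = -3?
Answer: -13133/134 ≈ -98.007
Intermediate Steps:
R = 7 (R = -1*(-7) = 7)
B = 7
1/(-153 + (38 + (Z*5 - 4))) + B*(-14) = 1/(-153 + (38 + (-3*5 - 4))) + 7*(-14) = 1/(-153 + (38 + (-15 - 4))) - 98 = 1/(-153 + (38 - 19)) - 98 = 1/(-153 + 19) - 98 = 1/(-134) - 98 = -1/134 - 98 = -13133/134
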